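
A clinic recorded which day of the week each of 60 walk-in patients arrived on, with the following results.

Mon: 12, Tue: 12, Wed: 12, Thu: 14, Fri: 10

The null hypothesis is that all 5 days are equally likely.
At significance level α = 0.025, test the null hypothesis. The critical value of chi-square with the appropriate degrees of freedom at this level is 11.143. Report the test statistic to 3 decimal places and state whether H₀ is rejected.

0.667; do not reject

Under H₀ each category has probability 1/5, so each expected count is 60/5 = 12.
χ² = (12−12)²/12 + (12−12)²/12 + (12−12)²/12 + (14−12)²/12 + (10−12)²/12
   = 0.0000 + 0.0000 + 0.0000 + 0.3333 + 0.3333
Sum = 0.667
df = 4. Since 0.667 < 11.143, we do not reject H₀.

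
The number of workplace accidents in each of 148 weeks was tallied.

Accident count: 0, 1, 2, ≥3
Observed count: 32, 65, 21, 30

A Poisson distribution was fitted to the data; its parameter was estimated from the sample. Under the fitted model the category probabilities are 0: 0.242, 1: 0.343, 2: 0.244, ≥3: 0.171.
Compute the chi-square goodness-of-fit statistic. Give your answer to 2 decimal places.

11.59

Expected counts E_i = n·p_i: 148×0.242 = 35.816, 148×0.343 = 50.764, 148×0.244 = 36.112, 148×0.171 = 25.308.
cat         O        E   (O−E)²/E
0          32   35.816      0.407
1          65   50.764      3.992
2          21   36.112      6.324
≥3         30   25.308      0.870
Sum = 11.59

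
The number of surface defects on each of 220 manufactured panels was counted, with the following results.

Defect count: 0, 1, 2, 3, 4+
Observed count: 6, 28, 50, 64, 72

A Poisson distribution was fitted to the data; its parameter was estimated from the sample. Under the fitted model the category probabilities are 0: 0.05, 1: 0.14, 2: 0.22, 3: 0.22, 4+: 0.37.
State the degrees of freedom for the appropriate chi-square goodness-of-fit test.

There are k = 5 categories and 1 parameter estimated from the data, so df = 5 − 1 − 1 = 3.

3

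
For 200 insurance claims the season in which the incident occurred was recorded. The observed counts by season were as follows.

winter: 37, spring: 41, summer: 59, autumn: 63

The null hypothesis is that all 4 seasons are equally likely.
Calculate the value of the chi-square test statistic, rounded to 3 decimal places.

Expected count for each of the 4 categories: 200/4 = 50.
χ² = (37−50)²/50 + (41−50)²/50 + (59−50)²/50 + (63−50)²/50
   = 3.3800 + 1.6200 + 1.6200 + 3.3800
Sum = 10.000

10.000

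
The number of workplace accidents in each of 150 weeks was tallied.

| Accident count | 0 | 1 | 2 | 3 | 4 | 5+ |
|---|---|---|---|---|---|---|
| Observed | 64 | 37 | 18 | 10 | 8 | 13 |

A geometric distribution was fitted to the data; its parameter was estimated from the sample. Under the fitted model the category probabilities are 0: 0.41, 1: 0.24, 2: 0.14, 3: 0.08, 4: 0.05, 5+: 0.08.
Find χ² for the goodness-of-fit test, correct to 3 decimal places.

1.008

Expected counts E_i = n·p_i: 150×0.41 = 61.5, 150×0.24 = 36, 150×0.14 = 21, 150×0.08 = 12, 150×0.05 = 7.5, 150×0.08 = 12.
cat         O        E   (O−E)²/E
0          64     61.5     0.1016
1          37       36     0.0278
2          18       21     0.4286
3          10       12     0.3333
4           8      7.5     0.0333
5+         13       12     0.0833
Sum = 1.008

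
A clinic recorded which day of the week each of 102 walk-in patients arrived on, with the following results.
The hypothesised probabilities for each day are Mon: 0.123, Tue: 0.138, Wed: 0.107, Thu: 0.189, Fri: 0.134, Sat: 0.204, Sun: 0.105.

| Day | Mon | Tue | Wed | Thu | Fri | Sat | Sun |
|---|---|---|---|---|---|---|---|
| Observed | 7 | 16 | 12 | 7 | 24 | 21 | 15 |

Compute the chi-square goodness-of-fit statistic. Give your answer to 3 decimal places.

Expected counts E_i = n·p_i: 102×0.123 = 12.546, 102×0.138 = 14.076, 102×0.107 = 10.914, 102×0.189 = 19.278, 102×0.134 = 13.668, 102×0.204 = 20.808, 102×0.105 = 10.71.
cat         O        E   (O−E)²/E
Mon         7   12.546     2.4516
Tue        16   14.076     0.2630
Wed        12   10.914     0.1081
Thu         7   19.278     7.8198
Fri        24   13.668     7.8102
Sat        21   20.808     0.0018
Sun        15    10.71     1.7184
Sum = 20.173

20.173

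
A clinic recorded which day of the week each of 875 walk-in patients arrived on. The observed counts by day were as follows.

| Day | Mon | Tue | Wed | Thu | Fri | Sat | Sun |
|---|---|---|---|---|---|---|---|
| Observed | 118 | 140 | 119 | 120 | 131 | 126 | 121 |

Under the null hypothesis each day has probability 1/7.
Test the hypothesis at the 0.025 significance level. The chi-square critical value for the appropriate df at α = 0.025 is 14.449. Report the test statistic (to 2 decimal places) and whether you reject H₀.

Expected count for each of the 7 categories: 875/7 = 125.
Mon: (118 − 125)²/125 = 49/125 = 0.392
Tue: (140 − 125)²/125 = 225/125 = 1.800
Wed: (119 − 125)²/125 = 36/125 = 0.288
Thu: (120 − 125)²/125 = 25/125 = 0.200
Fri: (131 − 125)²/125 = 36/125 = 0.288
Sat: (126 − 125)²/125 = 1/125 = 0.008
Sun: (121 − 125)²/125 = 16/125 = 0.128
Sum = 3.10
df = 6. Since 3.10 < 14.449, we do not reject H₀.

3.10; do not reject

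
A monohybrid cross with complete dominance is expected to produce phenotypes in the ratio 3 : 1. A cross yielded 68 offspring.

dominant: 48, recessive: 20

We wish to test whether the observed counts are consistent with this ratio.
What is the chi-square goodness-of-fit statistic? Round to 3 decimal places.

Ratio total = 4. Expected counts: 68×3/4 = 51, 68×1/4 = 17.
cat            O        E   (O−E)²/E
dominant      48       51     0.1765
recessive     20       17     0.5294
Sum = 0.706

0.706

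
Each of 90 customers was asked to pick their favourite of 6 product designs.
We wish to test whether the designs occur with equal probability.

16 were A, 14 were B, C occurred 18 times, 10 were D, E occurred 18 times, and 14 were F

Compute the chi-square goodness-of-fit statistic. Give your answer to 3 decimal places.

Expected count for each of the 6 categories: 90/6 = 15.
A: (16 − 15)²/15 = 1/15 = 0.0667
B: (14 − 15)²/15 = 1/15 = 0.0667
C: (18 − 15)²/15 = 9/15 = 0.6000
D: (10 − 15)²/15 = 25/15 = 1.6667
E: (18 − 15)²/15 = 9/15 = 0.6000
F: (14 − 15)²/15 = 1/15 = 0.0667
Sum = 3.067

3.067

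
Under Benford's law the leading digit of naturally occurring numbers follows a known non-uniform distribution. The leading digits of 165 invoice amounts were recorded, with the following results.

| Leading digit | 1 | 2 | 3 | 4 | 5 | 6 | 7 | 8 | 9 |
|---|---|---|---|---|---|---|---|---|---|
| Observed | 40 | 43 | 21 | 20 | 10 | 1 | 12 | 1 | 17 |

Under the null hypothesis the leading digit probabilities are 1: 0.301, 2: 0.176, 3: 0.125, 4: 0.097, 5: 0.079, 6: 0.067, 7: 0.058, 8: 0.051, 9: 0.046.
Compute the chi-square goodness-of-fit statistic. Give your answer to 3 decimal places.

38.265

Expected counts E_i = n·p_i: 165×0.301 = 49.665, 165×0.176 = 29.04, 165×0.125 = 20.625, 165×0.097 = 16.005, 165×0.079 = 13.035, 165×0.067 = 11.055, 165×0.058 = 9.57, 165×0.051 = 8.415, 165×0.046 = 7.59.
cat         O        E   (O−E)²/E
1          40   49.665     1.8808
2          43    29.04     6.7108
3          21   20.625     0.0068
4          20   16.005     0.9972
5          10   13.035     0.7067
6           1   11.055     9.1455
7          12     9.57     0.6170
8           1    8.415     6.5338
9          17     7.59    11.6664
Sum = 38.265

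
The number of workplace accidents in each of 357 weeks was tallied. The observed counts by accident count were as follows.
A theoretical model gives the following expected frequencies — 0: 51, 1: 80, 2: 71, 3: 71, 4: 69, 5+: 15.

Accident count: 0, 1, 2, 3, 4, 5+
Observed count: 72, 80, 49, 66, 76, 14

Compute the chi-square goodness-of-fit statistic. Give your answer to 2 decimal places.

cat         O        E   (O−E)²/E
0          72       51      8.647
1          80       80      0.000
2          49       71      6.817
3          66       71      0.352
4          76       69      0.710
5+         14       15      0.067
Sum = 16.59

16.59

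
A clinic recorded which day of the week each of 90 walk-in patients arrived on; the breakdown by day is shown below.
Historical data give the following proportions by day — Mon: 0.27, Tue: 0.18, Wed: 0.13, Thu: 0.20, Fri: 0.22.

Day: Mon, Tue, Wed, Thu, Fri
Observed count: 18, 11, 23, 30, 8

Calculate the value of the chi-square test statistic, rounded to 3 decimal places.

29.248

Expected counts E_i = n·p_i: 90×0.27 = 24.3, 90×0.18 = 16.2, 90×0.13 = 11.7, 90×0.20 = 18, 90×0.22 = 19.8.
χ² = (18−24.3)²/24.3 + (11−16.2)²/16.2 + (23−11.7)²/11.7 + (30−18)²/18 + (8−19.8)²/19.8
   = 1.6333 + 1.6691 + 10.9137 + 8.0000 + 7.0323
Sum = 29.248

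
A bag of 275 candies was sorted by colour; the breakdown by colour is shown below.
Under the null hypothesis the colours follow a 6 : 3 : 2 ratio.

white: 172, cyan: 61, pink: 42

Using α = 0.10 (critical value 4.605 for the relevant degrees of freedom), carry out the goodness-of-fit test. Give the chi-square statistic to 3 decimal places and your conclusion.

Ratio total = 11. Expected counts: 275×6/11 = 150, 275×3/11 = 75, 275×2/11 = 50.
cat         O        E   (O−E)²/E
white     172      150     3.2267
cyan       61       75     2.6133
pink       42       50     1.2800
Sum = 7.120
df = 2. Since 7.120 > 4.605, we reject H₀.

7.120; reject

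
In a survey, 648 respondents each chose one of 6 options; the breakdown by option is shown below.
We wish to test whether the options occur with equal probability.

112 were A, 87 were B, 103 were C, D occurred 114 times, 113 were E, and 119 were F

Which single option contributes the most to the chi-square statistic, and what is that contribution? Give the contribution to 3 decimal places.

Under H₀ each category has probability 1/6, so each expected count is 648/6 = 108.
χ² = (112−108)²/108 + (87−108)²/108 + (103−108)²/108 + (114−108)²/108 + (113−108)²/108 + (119−108)²/108
   = 0.1481 + 4.0833 + 0.2315 + 0.3333 + 0.2315 + 1.1204
The largest term is for B: 4.083.

B, 4.083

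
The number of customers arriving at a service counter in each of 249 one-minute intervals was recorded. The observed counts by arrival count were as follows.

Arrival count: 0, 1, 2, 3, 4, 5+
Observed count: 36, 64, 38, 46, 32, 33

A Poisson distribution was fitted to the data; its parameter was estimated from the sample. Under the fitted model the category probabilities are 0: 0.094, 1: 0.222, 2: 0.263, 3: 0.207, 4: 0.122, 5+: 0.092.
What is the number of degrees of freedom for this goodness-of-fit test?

There are k = 6 categories and 1 parameter estimated from the data, so df = 6 − 1 − 1 = 4.

4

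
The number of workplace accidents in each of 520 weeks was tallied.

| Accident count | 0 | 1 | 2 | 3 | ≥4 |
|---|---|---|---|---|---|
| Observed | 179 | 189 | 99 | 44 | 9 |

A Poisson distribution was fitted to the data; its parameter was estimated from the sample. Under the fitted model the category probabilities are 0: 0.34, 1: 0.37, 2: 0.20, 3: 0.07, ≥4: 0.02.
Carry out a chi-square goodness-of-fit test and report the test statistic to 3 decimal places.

2.103

Expected counts E_i = n·p_i: 520×0.34 = 176.8, 520×0.37 = 192.4, 520×0.20 = 104, 520×0.07 = 36.4, 520×0.02 = 10.4.
0: (179 − 176.8)²/176.8 = 4.84/176.8 = 0.0274
1: (189 − 192.4)²/192.4 = 11.56/192.4 = 0.0601
2: (99 − 104)²/104 = 25/104 = 0.2404
3: (44 − 36.4)²/36.4 = 57.76/36.4 = 1.5868
≥4: (9 − 10.4)²/10.4 = 1.96/10.4 = 0.1885
Sum = 2.103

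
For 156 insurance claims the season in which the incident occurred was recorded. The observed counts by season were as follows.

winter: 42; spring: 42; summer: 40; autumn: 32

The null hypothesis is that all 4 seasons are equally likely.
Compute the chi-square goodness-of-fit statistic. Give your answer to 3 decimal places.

1.744

Under H₀ each category has probability 1/4, so each expected count is 156/4 = 39.
χ² = (42−39)²/39 + (42−39)²/39 + (40−39)²/39 + (32−39)²/39
   = 0.2308 + 0.2308 + 0.0256 + 1.2564
Sum = 1.744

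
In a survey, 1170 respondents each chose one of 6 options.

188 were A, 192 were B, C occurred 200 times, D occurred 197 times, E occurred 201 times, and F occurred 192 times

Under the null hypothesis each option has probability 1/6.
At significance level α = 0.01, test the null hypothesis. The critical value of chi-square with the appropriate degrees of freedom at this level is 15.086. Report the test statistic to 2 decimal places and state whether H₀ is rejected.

0.68; do not reject

Expected count for each of the 6 categories: 1170/6 = 195.
A: (188 − 195)²/195 = 49/195 = 0.251
B: (192 − 195)²/195 = 9/195 = 0.046
C: (200 − 195)²/195 = 25/195 = 0.128
D: (197 − 195)²/195 = 4/195 = 0.021
E: (201 − 195)²/195 = 36/195 = 0.185
F: (192 − 195)²/195 = 9/195 = 0.046
Sum = 0.68
df = 5. Since 0.68 < 15.086, we do not reject H₀.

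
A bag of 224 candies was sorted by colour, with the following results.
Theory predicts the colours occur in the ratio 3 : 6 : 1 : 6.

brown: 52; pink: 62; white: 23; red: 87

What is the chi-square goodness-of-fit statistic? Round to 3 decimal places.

14.036

Ratio total = 16. Expected counts: 224×3/16 = 42, 224×6/16 = 84, 224×1/16 = 14, 224×6/16 = 84.
cat         O        E   (O−E)²/E
brown      52       42     2.3810
pink       62       84     5.7619
white      23       14     5.7857
red        87       84     0.1071
Sum = 14.036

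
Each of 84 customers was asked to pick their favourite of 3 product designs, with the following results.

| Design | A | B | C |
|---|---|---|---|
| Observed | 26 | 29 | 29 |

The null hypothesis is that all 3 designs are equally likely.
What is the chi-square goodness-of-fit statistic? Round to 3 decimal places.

Expected count for each of the 3 categories: 84/3 = 28.
χ² = (26−28)²/28 + (29−28)²/28 + (29−28)²/28
   = 0.1429 + 0.0357 + 0.0357
Sum = 0.214

0.214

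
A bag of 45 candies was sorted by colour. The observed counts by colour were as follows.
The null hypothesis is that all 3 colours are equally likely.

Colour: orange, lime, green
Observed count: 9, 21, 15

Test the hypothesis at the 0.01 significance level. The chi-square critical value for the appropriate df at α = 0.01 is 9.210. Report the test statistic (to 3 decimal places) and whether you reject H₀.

Under H₀ each category has probability 1/3, so each expected count is 45/3 = 15.
cat         O        E   (O−E)²/E
orange      9       15     2.4000
lime       21       15     2.4000
green      15       15     0.0000
Sum = 4.800
df = 2. Since 4.800 < 9.210, we do not reject H₀.

4.800; do not reject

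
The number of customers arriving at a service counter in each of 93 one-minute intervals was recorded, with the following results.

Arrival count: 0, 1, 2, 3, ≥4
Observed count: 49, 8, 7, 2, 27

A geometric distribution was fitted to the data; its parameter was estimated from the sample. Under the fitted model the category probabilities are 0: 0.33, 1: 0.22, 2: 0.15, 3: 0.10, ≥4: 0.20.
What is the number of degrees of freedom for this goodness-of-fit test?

3

There are k = 5 categories and 1 parameter estimated from the data, so df = 5 − 1 − 1 = 3.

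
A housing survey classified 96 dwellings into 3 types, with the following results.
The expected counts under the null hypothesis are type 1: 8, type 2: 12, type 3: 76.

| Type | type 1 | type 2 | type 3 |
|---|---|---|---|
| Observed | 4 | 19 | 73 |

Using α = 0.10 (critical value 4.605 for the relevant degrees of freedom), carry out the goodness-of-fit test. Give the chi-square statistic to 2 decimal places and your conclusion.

6.20; reject

χ² = (4−8)²/8 + (19−12)²/12 + (73−76)²/76
   = 2.000 + 4.083 + 0.118
Sum = 6.20
df = 2. Since 6.20 > 4.605, we reject H₀.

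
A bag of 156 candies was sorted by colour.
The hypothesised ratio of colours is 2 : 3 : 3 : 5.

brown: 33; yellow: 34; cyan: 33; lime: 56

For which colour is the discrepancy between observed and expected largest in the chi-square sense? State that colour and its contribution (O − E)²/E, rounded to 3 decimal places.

Ratio total = 13. Expected counts: 156×2/13 = 24, 156×3/13 = 36, 156×3/13 = 36, 156×5/13 = 60.
χ² = (33−24)²/24 + (34−36)²/36 + (33−36)²/36 + (56−60)²/60
   = 3.3750 + 0.1111 + 0.2500 + 0.2667
The largest term is for brown: 3.375.

brown, 3.375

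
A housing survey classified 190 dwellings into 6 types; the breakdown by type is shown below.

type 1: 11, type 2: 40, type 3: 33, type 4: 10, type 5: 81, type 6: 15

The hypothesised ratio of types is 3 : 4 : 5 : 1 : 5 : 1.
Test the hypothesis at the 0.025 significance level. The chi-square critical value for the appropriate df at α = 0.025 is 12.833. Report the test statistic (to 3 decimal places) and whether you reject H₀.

39.533; reject

Ratio total = 19. Expected counts: 190×3/19 = 30, 190×4/19 = 40, 190×5/19 = 50, 190×1/19 = 10, 190×5/19 = 50, 190×1/19 = 10.
type 1: (11 − 30)²/30 = 361/30 = 12.0333
type 2: (40 − 40)²/40 = 0/40 = 0.0000
type 3: (33 − 50)²/50 = 289/50 = 5.7800
type 4: (10 − 10)²/10 = 0/10 = 0.0000
type 5: (81 − 50)²/50 = 961/50 = 19.2200
type 6: (15 − 10)²/10 = 25/10 = 2.5000
Sum = 39.533
df = 5. Since 39.533 > 12.833, we reject H₀.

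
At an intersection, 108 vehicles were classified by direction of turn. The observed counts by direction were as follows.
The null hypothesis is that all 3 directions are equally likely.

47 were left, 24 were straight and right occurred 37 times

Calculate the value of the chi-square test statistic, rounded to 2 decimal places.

7.39

Under H₀ each category has probability 1/3, so each expected count is 108/3 = 36.
cat           O        E   (O−E)²/E
left         47       36      3.361
straight     24       36      4.000
right        37       36      0.028
Sum = 7.39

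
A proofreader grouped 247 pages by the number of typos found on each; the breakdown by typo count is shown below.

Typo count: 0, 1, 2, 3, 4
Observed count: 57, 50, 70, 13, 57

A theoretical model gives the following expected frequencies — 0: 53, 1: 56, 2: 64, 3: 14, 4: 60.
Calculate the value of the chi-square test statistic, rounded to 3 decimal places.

1.729

cat         O        E   (O−E)²/E
0          57       53     0.3019
1          50       56     0.6429
2          70       64     0.5625
3          13       14     0.0714
4          57       60     0.1500
Sum = 1.729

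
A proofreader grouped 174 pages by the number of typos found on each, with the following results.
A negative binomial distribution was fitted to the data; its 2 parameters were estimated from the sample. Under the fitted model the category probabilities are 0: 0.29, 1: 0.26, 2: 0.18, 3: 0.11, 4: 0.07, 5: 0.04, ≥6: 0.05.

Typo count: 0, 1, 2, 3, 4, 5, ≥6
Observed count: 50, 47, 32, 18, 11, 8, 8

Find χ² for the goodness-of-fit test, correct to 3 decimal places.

0.481

Expected counts E_i = n·p_i: 174×0.29 = 50.46, 174×0.26 = 45.24, 174×0.18 = 31.32, 174×0.11 = 19.14, 174×0.07 = 12.18, 174×0.04 = 6.96, 174×0.05 = 8.7.
0: (50 − 50.46)²/50.46 = 0.2116/50.46 = 0.0042
1: (47 − 45.24)²/45.24 = 3.0976/45.24 = 0.0685
2: (32 − 31.32)²/31.32 = 0.4624/31.32 = 0.0148
3: (18 − 19.14)²/19.14 = 1.2996/19.14 = 0.0679
4: (11 − 12.18)²/12.18 = 1.3924/12.18 = 0.1143
5: (8 − 6.96)²/6.96 = 1.0816/6.96 = 0.1554
≥6: (8 − 8.7)²/8.7 = 0.49/8.7 = 0.0563
Sum = 0.481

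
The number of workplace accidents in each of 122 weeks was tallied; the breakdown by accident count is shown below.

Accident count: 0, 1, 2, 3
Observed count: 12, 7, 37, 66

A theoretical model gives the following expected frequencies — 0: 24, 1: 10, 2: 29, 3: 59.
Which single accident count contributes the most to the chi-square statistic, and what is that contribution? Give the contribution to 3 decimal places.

0, 6.000

cat         O        E   (O−E)²/E
0          12       24     6.0000
1           7       10     0.9000
2          37       29     2.2069
3          66       59     0.8305
The largest term is for 0: 6.000.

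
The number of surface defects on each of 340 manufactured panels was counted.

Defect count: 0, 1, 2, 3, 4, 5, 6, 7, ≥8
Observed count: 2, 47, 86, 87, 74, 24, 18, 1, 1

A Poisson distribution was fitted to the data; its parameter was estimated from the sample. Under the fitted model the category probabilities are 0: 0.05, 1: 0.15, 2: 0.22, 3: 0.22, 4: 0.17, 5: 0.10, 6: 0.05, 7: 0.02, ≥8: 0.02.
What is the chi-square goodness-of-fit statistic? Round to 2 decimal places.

Expected counts E_i = n·p_i: 340×0.05 = 17, 340×0.15 = 51, 340×0.22 = 74.8, 340×0.22 = 74.8, 340×0.17 = 57.8, 340×0.10 = 34, 340×0.05 = 17, 340×0.02 = 6.8, 340×0.02 = 6.8.
χ² = (2−17)²/17 + (47−51)²/51 + (86−74.8)²/74.8 + (87−74.8)²/74.8 + (74−57.8)²/57.8 + (24−34)²/34 + (18−17)²/17 + (1−6.8)²/6.8 + (1−6.8)²/6.8
   = 13.235 + 0.314 + 1.677 + 1.990 + 4.540 + 2.941 + 0.059 + 4.947 + 4.947
Sum = 34.65

34.65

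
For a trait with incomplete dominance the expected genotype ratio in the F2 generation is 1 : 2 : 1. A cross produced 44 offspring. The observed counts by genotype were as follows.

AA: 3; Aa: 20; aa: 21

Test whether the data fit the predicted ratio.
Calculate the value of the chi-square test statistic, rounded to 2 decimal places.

Ratio total = 4. Expected counts: 44×1/4 = 11, 44×2/4 = 22, 44×1/4 = 11.
AA: (3 − 11)²/11 = 64/11 = 5.818
Aa: (20 − 22)²/22 = 4/22 = 0.182
aa: (21 − 11)²/11 = 100/11 = 9.091
Sum = 15.09

15.09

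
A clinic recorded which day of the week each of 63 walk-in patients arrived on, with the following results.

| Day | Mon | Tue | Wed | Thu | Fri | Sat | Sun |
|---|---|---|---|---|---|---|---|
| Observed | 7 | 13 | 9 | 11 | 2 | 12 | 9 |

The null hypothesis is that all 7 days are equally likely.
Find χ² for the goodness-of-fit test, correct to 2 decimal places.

Under H₀ each category has probability 1/7, so each expected count is 63/7 = 9.
χ² = (7−9)²/9 + (13−9)²/9 + (9−9)²/9 + (11−9)²/9 + (2−9)²/9 + (12−9)²/9 + (9−9)²/9
   = 0.444 + 1.778 + 0.000 + 0.444 + 5.444 + 1.000 + 0.000
Sum = 9.11

9.11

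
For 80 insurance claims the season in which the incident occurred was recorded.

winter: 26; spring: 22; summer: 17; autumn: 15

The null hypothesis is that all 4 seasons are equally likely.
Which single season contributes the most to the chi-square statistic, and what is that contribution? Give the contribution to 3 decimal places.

winter, 1.800

Expected count for each of the 4 categories: 80/4 = 20.
cat         O        E   (O−E)²/E
winter     26       20     1.8000
spring     22       20     0.2000
summer     17       20     0.4500
autumn     15       20     1.2500
The largest term is for winter: 1.800.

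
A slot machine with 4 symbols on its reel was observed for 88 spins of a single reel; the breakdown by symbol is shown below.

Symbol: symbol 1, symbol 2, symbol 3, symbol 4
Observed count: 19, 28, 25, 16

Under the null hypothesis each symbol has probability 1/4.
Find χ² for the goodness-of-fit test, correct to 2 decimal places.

Expected count for each of the 4 categories: 88/4 = 22.
symbol 1: (19 − 22)²/22 = 9/22 = 0.409
symbol 2: (28 − 22)²/22 = 36/22 = 1.636
symbol 3: (25 − 22)²/22 = 9/22 = 0.409
symbol 4: (16 − 22)²/22 = 36/22 = 1.636
Sum = 4.09

4.09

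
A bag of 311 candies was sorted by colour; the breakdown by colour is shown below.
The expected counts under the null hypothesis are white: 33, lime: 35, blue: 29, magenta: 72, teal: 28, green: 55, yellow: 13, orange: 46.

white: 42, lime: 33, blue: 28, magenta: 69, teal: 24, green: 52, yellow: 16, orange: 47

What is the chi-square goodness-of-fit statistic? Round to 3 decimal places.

4.177

cat          O        E   (O−E)²/E
white       42       33     2.4545
lime        33       35     0.1143
blue        28       29     0.0345
magenta     69       72     0.1250
teal        24       28     0.5714
green       52       55     0.1636
yellow      16       13     0.6923
orange      47       46     0.0217
Sum = 4.177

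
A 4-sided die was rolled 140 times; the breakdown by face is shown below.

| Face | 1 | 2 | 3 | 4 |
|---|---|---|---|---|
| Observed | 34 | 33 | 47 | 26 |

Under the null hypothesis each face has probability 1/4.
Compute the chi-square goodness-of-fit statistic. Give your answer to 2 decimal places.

Under H₀ each category has probability 1/4, so each expected count is 140/4 = 35.
1: (34 − 35)²/35 = 1/35 = 0.029
2: (33 − 35)²/35 = 4/35 = 0.114
3: (47 − 35)²/35 = 144/35 = 4.114
4: (26 − 35)²/35 = 81/35 = 2.314
Sum = 6.57

6.57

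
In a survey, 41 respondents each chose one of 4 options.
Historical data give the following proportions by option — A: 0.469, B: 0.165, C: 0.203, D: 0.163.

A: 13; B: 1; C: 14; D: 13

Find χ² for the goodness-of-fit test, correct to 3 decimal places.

Expected counts E_i = n·p_i: 41×0.469 = 19.229, 41×0.165 = 6.765, 41×0.203 = 8.323, 41×0.163 = 6.683.
A: (13 − 19.229)²/19.229 = 38.800441/19.229 = 2.0178
B: (1 − 6.765)²/6.765 = 33.235225/6.765 = 4.9128
C: (14 − 8.323)²/8.323 = 32.228329/8.323 = 3.8722
D: (13 − 6.683)²/6.683 = 39.904489/6.683 = 5.9710
Sum = 16.774

16.774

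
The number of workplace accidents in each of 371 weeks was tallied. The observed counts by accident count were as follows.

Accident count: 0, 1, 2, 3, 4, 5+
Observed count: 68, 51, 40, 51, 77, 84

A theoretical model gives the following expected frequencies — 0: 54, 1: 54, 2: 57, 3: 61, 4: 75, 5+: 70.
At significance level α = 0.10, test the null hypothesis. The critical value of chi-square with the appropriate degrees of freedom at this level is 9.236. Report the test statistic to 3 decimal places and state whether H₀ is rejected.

13.359; reject

χ² = (68−54)²/54 + (51−54)²/54 + (40−57)²/57 + (51−61)²/61 + (77−75)²/75 + (84−70)²/70
   = 3.6296 + 0.1667 + 5.0702 + 1.6393 + 0.0533 + 2.8000
Sum = 13.359
df = 5. Since 13.359 > 9.236, we reject H₀.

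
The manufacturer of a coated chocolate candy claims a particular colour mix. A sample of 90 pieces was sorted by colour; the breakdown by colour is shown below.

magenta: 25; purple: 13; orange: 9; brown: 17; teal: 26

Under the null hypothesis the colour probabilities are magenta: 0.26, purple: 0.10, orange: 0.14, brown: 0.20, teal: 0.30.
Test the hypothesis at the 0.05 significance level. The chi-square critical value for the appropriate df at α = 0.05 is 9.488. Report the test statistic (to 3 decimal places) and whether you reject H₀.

Expected counts E_i = n·p_i: 90×0.26 = 23.4, 90×0.10 = 9, 90×0.14 = 12.6, 90×0.20 = 18, 90×0.30 = 27.
magenta: (25 − 23.4)²/23.4 = 2.56/23.4 = 0.1094
purple: (13 − 9)²/9 = 16/9 = 1.7778
orange: (9 − 12.6)²/12.6 = 12.96/12.6 = 1.0286
brown: (17 − 18)²/18 = 1/18 = 0.0556
teal: (26 − 27)²/27 = 1/27 = 0.0370
Sum = 3.008
df = 4. Since 3.008 < 9.488, we do not reject H₀.

3.008; do not reject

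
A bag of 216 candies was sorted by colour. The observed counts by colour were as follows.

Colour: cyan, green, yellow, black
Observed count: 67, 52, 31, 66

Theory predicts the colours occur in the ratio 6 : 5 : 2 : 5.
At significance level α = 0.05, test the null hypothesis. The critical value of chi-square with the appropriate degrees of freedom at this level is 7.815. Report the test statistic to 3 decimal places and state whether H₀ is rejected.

4.056; do not reject

Ratio total = 18. Expected counts: 216×6/18 = 72, 216×5/18 = 60, 216×2/18 = 24, 216×5/18 = 60.
cat         O        E   (O−E)²/E
cyan       67       72     0.3472
green      52       60     1.0667
yellow     31       24     2.0417
black      66       60     0.6000
Sum = 4.056
df = 3. Since 4.056 < 7.815, we do not reject H₀.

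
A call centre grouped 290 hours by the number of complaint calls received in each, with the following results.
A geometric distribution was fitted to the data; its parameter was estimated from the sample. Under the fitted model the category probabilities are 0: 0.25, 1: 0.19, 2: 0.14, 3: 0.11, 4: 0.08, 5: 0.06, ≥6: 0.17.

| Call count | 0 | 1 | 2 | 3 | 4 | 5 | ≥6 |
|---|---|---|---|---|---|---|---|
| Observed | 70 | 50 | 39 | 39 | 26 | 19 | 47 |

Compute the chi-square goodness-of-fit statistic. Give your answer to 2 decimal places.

2.79

Expected counts E_i = n·p_i: 290×0.25 = 72.5, 290×0.19 = 55.1, 290×0.14 = 40.6, 290×0.11 = 31.9, 290×0.08 = 23.2, 290×0.06 = 17.4, 290×0.17 = 49.3.
0: (70 − 72.5)²/72.5 = 6.25/72.5 = 0.086
1: (50 − 55.1)²/55.1 = 26.01/55.1 = 0.472
2: (39 − 40.6)²/40.6 = 2.56/40.6 = 0.063
3: (39 − 31.9)²/31.9 = 50.41/31.9 = 1.580
4: (26 − 23.2)²/23.2 = 7.84/23.2 = 0.338
5: (19 − 17.4)²/17.4 = 2.56/17.4 = 0.147
≥6: (47 − 49.3)²/49.3 = 5.29/49.3 = 0.107
Sum = 2.79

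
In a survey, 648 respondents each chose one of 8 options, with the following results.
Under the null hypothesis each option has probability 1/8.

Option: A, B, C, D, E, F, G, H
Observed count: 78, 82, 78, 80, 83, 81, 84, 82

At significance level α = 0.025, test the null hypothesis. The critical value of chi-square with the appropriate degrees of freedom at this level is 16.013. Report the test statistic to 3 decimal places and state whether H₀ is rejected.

0.420; do not reject

Under H₀ each category has probability 1/8, so each expected count is 648/8 = 81.
χ² = (78−81)²/81 + (82−81)²/81 + (78−81)²/81 + (80−81)²/81 + (83−81)²/81 + (81−81)²/81 + (84−81)²/81 + (82−81)²/81
   = 0.1111 + 0.0123 + 0.1111 + 0.0123 + 0.0494 + 0.0000 + 0.1111 + 0.0123
Sum = 0.420
df = 7. Since 0.420 < 16.013, we do not reject H₀.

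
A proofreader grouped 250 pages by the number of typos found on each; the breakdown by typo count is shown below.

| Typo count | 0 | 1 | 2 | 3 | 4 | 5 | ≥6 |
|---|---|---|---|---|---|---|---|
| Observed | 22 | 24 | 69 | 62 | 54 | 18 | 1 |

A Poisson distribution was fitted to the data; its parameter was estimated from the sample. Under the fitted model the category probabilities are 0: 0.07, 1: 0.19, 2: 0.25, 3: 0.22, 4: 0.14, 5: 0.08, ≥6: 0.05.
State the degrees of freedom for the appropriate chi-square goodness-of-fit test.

5

There are k = 7 categories and 1 parameter estimated from the data, so df = 7 − 1 − 1 = 5.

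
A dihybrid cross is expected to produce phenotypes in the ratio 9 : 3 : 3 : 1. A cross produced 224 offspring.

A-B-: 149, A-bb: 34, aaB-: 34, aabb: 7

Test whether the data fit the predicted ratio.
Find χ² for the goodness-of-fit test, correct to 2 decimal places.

10.75

Ratio total = 16. Expected counts: 224×9/16 = 126, 224×3/16 = 42, 224×3/16 = 42, 224×1/16 = 14.
χ² = (149−126)²/126 + (34−42)²/42 + (34−42)²/42 + (7−14)²/14
   = 4.198 + 1.524 + 1.524 + 3.500
Sum = 10.75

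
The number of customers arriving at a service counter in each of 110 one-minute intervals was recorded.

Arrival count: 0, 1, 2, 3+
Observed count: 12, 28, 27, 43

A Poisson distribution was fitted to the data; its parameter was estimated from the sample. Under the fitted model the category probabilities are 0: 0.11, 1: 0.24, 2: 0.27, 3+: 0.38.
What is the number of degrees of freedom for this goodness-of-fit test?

There are k = 4 categories and 1 parameter estimated from the data, so df = 4 − 1 − 1 = 2.

2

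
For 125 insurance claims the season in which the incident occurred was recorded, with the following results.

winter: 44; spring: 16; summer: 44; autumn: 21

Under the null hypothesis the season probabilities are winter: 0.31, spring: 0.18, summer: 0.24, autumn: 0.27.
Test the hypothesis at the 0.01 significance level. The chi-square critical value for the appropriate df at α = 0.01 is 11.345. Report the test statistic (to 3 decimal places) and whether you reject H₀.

13.939; reject

Expected counts E_i = n·p_i: 125×0.31 = 38.75, 125×0.18 = 22.5, 125×0.24 = 30, 125×0.27 = 33.75.
χ² = (44−38.75)²/38.75 + (16−22.5)²/22.5 + (44−30)²/30 + (21−33.75)²/33.75
   = 0.7113 + 1.8778 + 6.5333 + 4.8167
Sum = 13.939
df = 3. Since 13.939 > 11.345, we reject H₀.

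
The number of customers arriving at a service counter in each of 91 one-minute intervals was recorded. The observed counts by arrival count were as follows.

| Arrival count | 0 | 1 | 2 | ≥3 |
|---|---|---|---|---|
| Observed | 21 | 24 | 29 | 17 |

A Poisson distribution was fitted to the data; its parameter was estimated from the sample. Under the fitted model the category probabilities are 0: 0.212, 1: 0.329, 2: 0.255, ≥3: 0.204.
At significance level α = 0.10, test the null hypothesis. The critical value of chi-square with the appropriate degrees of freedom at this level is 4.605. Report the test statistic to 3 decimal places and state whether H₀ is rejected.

2.908; do not reject

Expected counts E_i = n·p_i: 91×0.212 = 19.292, 91×0.329 = 29.939, 91×0.255 = 23.205, 91×0.204 = 18.564.
χ² = (21−19.292)²/19.292 + (24−29.939)²/29.939 + (29−23.205)²/23.205 + (17−18.564)²/18.564
   = 0.1512 + 1.1781 + 1.4472 + 0.1318
Sum = 2.908
df = 2. Since 2.908 < 4.605, we do not reject H₀.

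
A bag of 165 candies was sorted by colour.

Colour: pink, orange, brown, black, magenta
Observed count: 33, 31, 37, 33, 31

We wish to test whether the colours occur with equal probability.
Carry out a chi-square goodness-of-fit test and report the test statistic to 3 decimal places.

Under H₀ each category has probability 1/5, so each expected count is 165/5 = 33.
χ² = (33−33)²/33 + (31−33)²/33 + (37−33)²/33 + (33−33)²/33 + (31−33)²/33
   = 0.0000 + 0.1212 + 0.4848 + 0.0000 + 0.1212
Sum = 0.727

0.727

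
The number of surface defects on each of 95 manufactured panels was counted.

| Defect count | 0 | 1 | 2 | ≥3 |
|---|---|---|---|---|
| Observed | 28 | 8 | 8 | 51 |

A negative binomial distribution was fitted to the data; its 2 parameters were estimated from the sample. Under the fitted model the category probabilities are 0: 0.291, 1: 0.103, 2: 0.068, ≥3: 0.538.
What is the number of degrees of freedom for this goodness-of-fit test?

1

There are k = 4 categories and 2 parameters estimated from the data, so df = 4 − 1 − 2 = 1.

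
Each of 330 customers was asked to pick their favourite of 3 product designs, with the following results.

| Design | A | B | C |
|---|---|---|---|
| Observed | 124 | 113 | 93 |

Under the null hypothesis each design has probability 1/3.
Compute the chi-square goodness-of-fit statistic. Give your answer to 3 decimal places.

4.491

Expected count for each of the 3 categories: 330/3 = 110.
χ² = (124−110)²/110 + (113−110)²/110 + (93−110)²/110
   = 1.7818 + 0.0818 + 2.6273
Sum = 4.491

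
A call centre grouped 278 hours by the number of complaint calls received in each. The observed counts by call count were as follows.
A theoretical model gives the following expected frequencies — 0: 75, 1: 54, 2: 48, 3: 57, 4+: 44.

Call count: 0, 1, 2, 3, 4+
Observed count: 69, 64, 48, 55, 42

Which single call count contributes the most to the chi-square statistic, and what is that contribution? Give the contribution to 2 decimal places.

0: (69 − 75)²/75 = 36/75 = 0.480
1: (64 − 54)²/54 = 100/54 = 1.852
2: (48 − 48)²/48 = 0/48 = 0.000
3: (55 − 57)²/57 = 4/57 = 0.070
4+: (42 − 44)²/44 = 4/44 = 0.091
The largest term is for 1: 1.85.

1, 1.85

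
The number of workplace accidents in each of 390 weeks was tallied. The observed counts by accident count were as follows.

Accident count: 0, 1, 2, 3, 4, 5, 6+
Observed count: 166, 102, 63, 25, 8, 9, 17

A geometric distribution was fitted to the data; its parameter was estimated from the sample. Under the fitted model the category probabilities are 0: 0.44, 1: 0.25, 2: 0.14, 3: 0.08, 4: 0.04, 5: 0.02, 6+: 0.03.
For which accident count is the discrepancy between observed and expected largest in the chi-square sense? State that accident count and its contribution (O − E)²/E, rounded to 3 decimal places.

Expected counts E_i = n·p_i: 390×0.44 = 171.6, 390×0.25 = 97.5, 390×0.14 = 54.6, 390×0.08 = 31.2, 390×0.04 = 15.6, 390×0.02 = 7.8, 390×0.03 = 11.7.
cat         O        E   (O−E)²/E
0         166    171.6     0.1828
1         102     97.5     0.2077
2          63     54.6     1.2923
3          25     31.2     1.2321
4           8     15.6     3.7026
5           9      7.8     0.1846
6+         17     11.7     2.4009
The largest term is for 4: 3.703.

4, 3.703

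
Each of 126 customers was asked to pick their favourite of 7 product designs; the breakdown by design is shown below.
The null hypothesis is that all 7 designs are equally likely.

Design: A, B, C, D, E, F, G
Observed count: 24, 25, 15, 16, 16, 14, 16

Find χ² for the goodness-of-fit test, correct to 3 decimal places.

Expected count for each of the 7 categories: 126/7 = 18.
cat         O        E   (O−E)²/E
A          24       18     2.0000
B          25       18     2.7222
C          15       18     0.5000
D          16       18     0.2222
E          16       18     0.2222
F          14       18     0.8889
G          16       18     0.2222
Sum = 6.778

6.778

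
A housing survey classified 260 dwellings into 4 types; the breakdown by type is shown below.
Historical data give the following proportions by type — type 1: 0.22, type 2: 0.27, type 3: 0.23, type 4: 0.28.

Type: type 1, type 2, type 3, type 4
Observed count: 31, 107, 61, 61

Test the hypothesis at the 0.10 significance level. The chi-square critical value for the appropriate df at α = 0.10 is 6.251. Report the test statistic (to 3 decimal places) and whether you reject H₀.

Expected counts E_i = n·p_i: 260×0.22 = 57.2, 260×0.27 = 70.2, 260×0.23 = 59.8, 260×0.28 = 72.8.
cat         O        E   (O−E)²/E
type 1     31     57.2    12.0007
type 2    107     70.2    19.2912
type 3     61     59.8     0.0241
type 4     61     72.8     1.9126
Sum = 33.229
df = 3. Since 33.229 > 6.251, we reject H₀.

33.229; reject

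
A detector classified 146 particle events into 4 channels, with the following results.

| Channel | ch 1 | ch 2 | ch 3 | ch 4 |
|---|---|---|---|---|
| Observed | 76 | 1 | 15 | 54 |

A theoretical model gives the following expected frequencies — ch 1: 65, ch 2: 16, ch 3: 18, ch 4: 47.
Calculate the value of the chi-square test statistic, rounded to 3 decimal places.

17.467

cat         O        E   (O−E)²/E
ch 1       76       65     1.8615
ch 2        1       16    14.0625
ch 3       15       18     0.5000
ch 4       54       47     1.0426
Sum = 17.467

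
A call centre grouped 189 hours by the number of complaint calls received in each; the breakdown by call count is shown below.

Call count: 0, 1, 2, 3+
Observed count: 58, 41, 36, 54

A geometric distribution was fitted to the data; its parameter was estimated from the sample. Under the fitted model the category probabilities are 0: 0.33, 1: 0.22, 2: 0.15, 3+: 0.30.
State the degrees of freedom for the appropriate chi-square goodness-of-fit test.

2

There are k = 4 categories and 1 parameter estimated from the data, so df = 4 − 1 − 1 = 2.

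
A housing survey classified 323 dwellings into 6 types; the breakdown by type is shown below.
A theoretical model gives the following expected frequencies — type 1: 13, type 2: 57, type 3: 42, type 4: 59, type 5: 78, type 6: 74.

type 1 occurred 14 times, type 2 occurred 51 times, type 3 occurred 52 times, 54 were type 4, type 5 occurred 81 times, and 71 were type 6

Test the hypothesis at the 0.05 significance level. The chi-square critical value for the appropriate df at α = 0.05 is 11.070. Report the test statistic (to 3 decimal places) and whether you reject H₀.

type 1: (14 − 13)²/13 = 1/13 = 0.0769
type 2: (51 − 57)²/57 = 36/57 = 0.6316
type 3: (52 − 42)²/42 = 100/42 = 2.3810
type 4: (54 − 59)²/59 = 25/59 = 0.4237
type 5: (81 − 78)²/78 = 9/78 = 0.1154
type 6: (71 − 74)²/74 = 9/74 = 0.1216
Sum = 3.750
df = 5. Since 3.750 < 11.070, we do not reject H₀.

3.750; do not reject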